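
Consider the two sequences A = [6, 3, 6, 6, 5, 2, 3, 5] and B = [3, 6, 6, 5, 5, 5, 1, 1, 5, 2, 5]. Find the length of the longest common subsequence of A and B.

Backtracking the LCS table gives one alignment: 3 (A2,B1) → 6 (A3,B2) → 6 (A4,B3) → 5 (A5,B9) → 2 (A6,B10) → 5 (A8,B11).
So the longest common subsequence has length 6.

6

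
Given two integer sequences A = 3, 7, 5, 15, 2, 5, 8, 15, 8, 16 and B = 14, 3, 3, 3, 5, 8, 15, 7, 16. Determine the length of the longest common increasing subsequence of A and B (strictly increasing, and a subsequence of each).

For each value that appears in both, track the longest common increasing run ending there.
The best achievable length is 5; one witness is 3, 5, 8, 15, 16 (A-positions 1,3,7,8,10, B-positions 2,5,6,7,9).

5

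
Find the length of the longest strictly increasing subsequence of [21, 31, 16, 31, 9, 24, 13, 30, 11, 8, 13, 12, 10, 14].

4

One longest increasing subsequence is 9, 11, 13, 14 (positions 5,9,11,14), of length 4; no longer one exists.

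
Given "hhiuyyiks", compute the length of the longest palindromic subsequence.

4

Using dp[i][j] = 2 + dp[i+1][j−1] if the ends match, else max(dp[i+1][j], dp[i][j−1]):
dp[1][9] = 4. A witness is iyyi at positions 3,5,6,7.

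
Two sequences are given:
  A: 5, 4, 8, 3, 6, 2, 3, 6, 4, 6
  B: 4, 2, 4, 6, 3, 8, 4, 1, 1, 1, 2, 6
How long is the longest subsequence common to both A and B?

A longest common subsequence is 4, 6, 3, 4, 6 (length 5); the LCS DP confirms no longer common subsequence exists.

5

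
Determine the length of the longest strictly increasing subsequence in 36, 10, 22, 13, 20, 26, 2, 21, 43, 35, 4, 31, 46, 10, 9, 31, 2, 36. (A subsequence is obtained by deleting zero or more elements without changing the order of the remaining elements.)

Let dp[i] be the longest increasing subsequence ending at position i. Then dp = [1, 1, 2, 2, 3, 4, 1, 4, 5, 5, 2, 5, 6, 3, 3, 5, 1, 6].
The maximum is 6; one witness is 10, 13, 20, 26, 43, 46 at positions 2,4,5,6,9,13.

6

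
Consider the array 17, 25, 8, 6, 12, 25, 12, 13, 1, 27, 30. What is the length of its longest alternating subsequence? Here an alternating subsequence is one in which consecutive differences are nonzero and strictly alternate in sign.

8

A longest alternating subsequence is 17, 25, 8, 25, 12, 13, 1, 27 (positions 1,2,3,6,7,8,9,10); its 7 consecutive differences strictly alternate in sign, and length 8 is optimal.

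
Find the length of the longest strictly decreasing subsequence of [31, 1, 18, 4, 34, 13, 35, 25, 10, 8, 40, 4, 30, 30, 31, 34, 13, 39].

6

Let dp[i] be the longest decreasing subsequence ending at position i. Then dp = [1, 2, 2, 3, 1, 3, 1, 2, 4, 5, 1, 6, 2, 2, 2, 2, 3, 2].
The maximum is 6; one witness is 31, 18, 13, 10, 8, 4 at positions 1,3,6,9,10,12.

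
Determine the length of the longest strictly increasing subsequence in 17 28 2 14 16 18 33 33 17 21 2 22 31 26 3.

7

Scanning left to right, the best length ending at each element is: 17→1, 28→2, 2→1, 14→2, 16→3, 18→4, 33→5, 33→5, 17→4, 21→5, 2→1, 22→6, 31→7, 26→7, 3→2.
So the longest increasing subsequence has length 7, e.g. 2, 14, 16, 18, 21, 22, 31.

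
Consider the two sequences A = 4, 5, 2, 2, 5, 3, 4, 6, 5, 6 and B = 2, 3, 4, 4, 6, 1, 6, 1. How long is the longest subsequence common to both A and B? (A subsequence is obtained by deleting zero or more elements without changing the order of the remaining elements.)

5

A longest common subsequence is 2, 3, 4, 6, 6 (length 5); the LCS DP confirms no longer common subsequence exists.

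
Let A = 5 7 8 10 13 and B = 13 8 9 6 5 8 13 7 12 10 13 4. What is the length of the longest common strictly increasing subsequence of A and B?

4

A longest common strictly increasing subsequence is 5, 8, 10, 13 (length 4); it appears in order in both A and B, and no longer such subsequence exists.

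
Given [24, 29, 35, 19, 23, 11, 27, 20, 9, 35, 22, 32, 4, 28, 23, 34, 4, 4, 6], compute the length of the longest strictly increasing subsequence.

One longest increasing subsequence is 19, 23, 27, 32, 34 (positions 4,5,7,12,16), of length 5; no longer one exists.

5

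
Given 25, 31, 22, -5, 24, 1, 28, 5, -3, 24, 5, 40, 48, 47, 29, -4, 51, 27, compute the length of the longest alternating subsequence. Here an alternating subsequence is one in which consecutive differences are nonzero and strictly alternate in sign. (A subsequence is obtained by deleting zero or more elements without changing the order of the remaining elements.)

Track the best alternating length ending on an up-step vs a down-step at each position: up/down = 1/1, 2/1, 1/3, 1/3, 4/3, 4/5, 6/3, 6/7, 4/7, 8/7, 8/9, 10/1, 10/1, 10/11, 10/11, 4/11, 12/1, 12/13.
The maximum over both is 13; one such subsequence is 25, 31, 22, 24, 1, 28, 5, 24, 5, 48, 47, 51, 27.

13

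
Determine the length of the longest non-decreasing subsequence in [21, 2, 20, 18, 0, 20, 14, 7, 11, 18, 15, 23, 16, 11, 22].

Scanning left to right, the best length ending at each element is: 21→1, 2→1, 20→2, 18→2, 0→1, 20→3, 14→2, 7→2, 11→3, 18→4, 15→4, 23→5, 16→5, 11→4, 22→6.
So the longest non-decreasing subsequence has length 6, e.g. 2, 7, 11, 15, 16, 22.

6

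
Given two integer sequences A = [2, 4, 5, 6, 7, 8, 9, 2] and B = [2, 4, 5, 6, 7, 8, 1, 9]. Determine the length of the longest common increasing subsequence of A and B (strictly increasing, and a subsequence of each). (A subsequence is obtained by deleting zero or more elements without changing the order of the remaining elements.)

7

For each value that appears in both, track the longest common increasing run ending there.
The best achievable length is 7; one witness is 2, 4, 5, 6, 7, 8, 9 (A-positions 1,2,3,4,5,6,7, B-positions 1,2,3,4,5,6,8).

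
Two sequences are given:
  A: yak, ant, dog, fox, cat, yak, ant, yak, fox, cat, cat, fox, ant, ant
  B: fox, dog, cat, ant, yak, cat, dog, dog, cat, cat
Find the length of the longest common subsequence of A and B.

6

A longest common subsequence is dog, cat, ant, yak, cat, cat (length 6); the LCS DP confirms no longer common subsequence exists.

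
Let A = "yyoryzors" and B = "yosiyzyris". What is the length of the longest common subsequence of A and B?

A longest common subsequence is yoyzrs (length 6); the LCS DP confirms no longer common subsequence exists.

6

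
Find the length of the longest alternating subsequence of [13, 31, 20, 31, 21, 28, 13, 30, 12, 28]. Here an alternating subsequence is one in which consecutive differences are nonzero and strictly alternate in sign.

Track the best alternating length ending on an up-step vs a down-step at each position: up/down = 1/1, 2/1, 2/3, 4/1, 4/5, 6/5, 1/7, 8/5, 1/9, 10/9.
The maximum over both is 10; one such subsequence is 13, 31, 20, 31, 21, 28, 13, 30, 12, 28.

10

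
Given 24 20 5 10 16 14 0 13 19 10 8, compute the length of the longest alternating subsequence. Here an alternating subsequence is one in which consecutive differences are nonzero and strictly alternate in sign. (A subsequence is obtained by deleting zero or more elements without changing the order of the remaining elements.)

A longest alternating subsequence is 24, 5, 10, 0, 13, 10 (positions 1,3,4,7,8,10); its 5 consecutive differences strictly alternate in sign, and length 6 is optimal.

6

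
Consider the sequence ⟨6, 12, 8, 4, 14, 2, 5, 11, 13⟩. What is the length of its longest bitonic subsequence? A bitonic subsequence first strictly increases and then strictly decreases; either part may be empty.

5

One longest bitonic subsequence is 6, 12, 8, 4, 2 (positions 1,2,3,4,6): it rises to 12 then falls. Length 5 is optimal.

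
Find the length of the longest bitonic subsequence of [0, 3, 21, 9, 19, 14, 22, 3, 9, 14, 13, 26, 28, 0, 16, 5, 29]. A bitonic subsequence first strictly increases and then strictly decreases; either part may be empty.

9

Let inc[i] be the LIS ending at i and dec[i] the longest strictly decreasing subsequence starting at i. inc = [1, 2, 3, 3, 4, 4, 5, 2, 3, 4, 4, 6, 7, 1, 5, 3, 8], dec = [1, 2, 5, 3, 4, 3, 4, 2, 2, 3, 2, 3, 3, 1, 2, 1, 1].
max_i inc[i]+dec[i]−1 = 9, with one witness 0, 3, 9, 19, 22, 26, 28, 16, 5.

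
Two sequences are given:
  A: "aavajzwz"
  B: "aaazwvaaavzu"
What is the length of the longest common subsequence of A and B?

A longest common subsequence is aaazwz (length 6); the LCS DP confirms no longer common subsequence exists.

6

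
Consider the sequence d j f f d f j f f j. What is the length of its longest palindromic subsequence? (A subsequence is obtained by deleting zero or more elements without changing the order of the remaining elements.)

One longest palindromic subsequence is jffjffj (positions 2,3,4,7,8,9,10); it reads the same forward and backward, and the interval DP gives dp[1][10] = 7.

7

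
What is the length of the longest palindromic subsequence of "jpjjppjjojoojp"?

8

Using dp[i][j] = 2 + dp[i+1][j−1] if the ends match, else max(dp[i+1][j], dp[i][j−1]):
dp[1][14] = 8. A witness is pjjjjjjp at positions 2,3,4,7,8,10,13,14.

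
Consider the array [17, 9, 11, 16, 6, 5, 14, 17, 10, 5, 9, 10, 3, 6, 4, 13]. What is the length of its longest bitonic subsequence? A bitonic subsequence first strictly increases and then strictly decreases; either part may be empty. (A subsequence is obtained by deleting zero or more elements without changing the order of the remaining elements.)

8

One longest bitonic subsequence is 9, 11, 16, 14, 10, 9, 6, 4 (positions 2,3,4,7,9,11,14,15): it rises to 16 then falls. Length 8 is optimal.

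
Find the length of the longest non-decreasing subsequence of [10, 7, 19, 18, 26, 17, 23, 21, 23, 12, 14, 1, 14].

4

Let dp[i] be the longest non-decreasing subsequence ending at position i. Then dp = [1, 1, 2, 2, 3, 2, 3, 3, 4, 2, 3, 1, 4].
The maximum is 4; one witness is 10, 19, 23, 23 at positions 1,3,7,9.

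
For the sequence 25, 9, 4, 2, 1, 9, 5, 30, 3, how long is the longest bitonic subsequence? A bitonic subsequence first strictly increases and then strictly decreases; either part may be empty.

5

One longest bitonic subsequence is 25, 9, 4, 2, 1 (positions 1,2,3,4,5): it rises to 25 then falls. Length 5 is optimal.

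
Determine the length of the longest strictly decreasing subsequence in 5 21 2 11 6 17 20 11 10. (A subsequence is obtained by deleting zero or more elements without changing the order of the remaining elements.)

Scanning left to right, the best length ending at each element is: 5→1, 21→1, 2→2, 11→2, 6→3, 17→2, 20→2, 11→3, 10→4.
So the longest decreasing subsequence has length 4, e.g. 21, 17, 11, 10.

4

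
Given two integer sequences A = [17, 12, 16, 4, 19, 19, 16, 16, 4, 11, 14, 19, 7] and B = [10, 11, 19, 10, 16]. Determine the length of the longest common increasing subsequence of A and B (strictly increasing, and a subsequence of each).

2

A longest common strictly increasing subsequence is 11, 19 (length 2); it appears in order in both A and B, and no longer such subsequence exists.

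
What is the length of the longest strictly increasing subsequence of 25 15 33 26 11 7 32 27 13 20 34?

4

One longest increasing subsequence is 25, 26, 32, 34 (positions 1,4,7,11), of length 4; no longer one exists.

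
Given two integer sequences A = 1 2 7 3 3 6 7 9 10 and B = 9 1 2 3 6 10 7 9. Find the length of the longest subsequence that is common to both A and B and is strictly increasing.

6

A longest common strictly increasing subsequence is 1, 2, 3, 6, 7, 9 (length 6); it appears in order in both A and B, and no longer such subsequence exists.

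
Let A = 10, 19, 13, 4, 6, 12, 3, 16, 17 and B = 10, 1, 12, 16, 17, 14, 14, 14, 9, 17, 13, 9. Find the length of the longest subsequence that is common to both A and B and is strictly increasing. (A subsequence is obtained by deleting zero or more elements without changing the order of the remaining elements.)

4

A longest common strictly increasing subsequence is 10, 12, 16, 17 (length 4); it appears in order in both A and B, and no longer such subsequence exists.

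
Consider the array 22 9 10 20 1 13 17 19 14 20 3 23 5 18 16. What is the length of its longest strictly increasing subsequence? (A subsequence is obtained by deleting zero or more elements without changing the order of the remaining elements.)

7

One longest increasing subsequence is 9, 10, 13, 17, 19, 20, 23 (positions 2,3,6,7,8,10,12), of length 7; no longer one exists.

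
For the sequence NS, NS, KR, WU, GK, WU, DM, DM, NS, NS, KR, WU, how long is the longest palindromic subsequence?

One longest palindromic subsequence is NS NS WU GK WU NS NS (positions 1,2,4,5,6,9,10); it reads the same forward and backward, and the interval DP gives dp[1][12] = 7.

7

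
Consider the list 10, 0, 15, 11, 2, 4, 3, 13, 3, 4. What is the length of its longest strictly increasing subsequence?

Scanning left to right, the best length ending at each element is: 10→1, 0→1, 15→2, 11→2, 2→2, 4→3, 3→3, 13→4, 3→3, 4→4.
So the longest increasing subsequence has length 4, e.g. 0, 2, 4, 13.

4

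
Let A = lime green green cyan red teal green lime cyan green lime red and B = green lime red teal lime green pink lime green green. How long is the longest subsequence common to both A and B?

A longest common subsequence is lime, red, teal, green, lime, green (length 6); the LCS DP confirms no longer common subsequence exists.

6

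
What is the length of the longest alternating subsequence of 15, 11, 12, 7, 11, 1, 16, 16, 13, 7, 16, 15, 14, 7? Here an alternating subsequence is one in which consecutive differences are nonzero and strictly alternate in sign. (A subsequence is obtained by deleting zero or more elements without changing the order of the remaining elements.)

10

A longest alternating subsequence is 15, 11, 12, 7, 11, 1, 16, 13, 16, 15 (positions 1,2,3,4,5,6,7,9,11,12); its 9 consecutive differences strictly alternate in sign, and length 10 is optimal.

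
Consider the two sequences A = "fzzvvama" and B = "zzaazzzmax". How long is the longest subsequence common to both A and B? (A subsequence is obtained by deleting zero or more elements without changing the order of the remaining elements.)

5

A longest common subsequence is zzama (length 5); the LCS DP confirms no longer common subsequence exists.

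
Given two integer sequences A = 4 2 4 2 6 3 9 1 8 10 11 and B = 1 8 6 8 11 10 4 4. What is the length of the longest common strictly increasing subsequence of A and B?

A longest common strictly increasing subsequence is 1, 8, 11 (length 3); it appears in order in both A and B, and no longer such subsequence exists.

3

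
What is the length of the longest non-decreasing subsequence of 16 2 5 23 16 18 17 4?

Let dp[i] be the longest non-decreasing subsequence ending at position i. Then dp = [1, 1, 2, 3, 3, 4, 4, 2].
The maximum is 4; one witness is 2, 5, 16, 18 at positions 2,3,5,6.

4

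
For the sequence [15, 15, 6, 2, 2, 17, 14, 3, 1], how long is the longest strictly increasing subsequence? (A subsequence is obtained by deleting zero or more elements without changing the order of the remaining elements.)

One longest increasing subsequence is 15, 17 (positions 1,6), of length 2; no longer one exists.

2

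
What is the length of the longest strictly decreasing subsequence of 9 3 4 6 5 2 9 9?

4

One longest decreasing subsequence is 9, 6, 5, 2 (positions 1,4,5,6), of length 4; no longer one exists.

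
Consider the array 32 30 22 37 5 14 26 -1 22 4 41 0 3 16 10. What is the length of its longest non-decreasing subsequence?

Let dp[i] be the longest non-decreasing subsequence ending at position i. Then dp = [1, 1, 1, 2, 1, 2, 3, 1, 3, 2, 4, 2, 3, 4, 4].
The maximum is 4; one witness is 5, 14, 26, 41 at positions 5,6,7,11.

4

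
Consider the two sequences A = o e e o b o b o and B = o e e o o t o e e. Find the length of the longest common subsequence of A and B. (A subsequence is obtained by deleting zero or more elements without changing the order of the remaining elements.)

Backtracking the LCS table gives one alignment: o (A1,B1) → e (A2,B2) → e (A3,B3) → o (A4,B4) → o (A6,B5) → o (A8,B7).
So the longest common subsequence has length 6.

6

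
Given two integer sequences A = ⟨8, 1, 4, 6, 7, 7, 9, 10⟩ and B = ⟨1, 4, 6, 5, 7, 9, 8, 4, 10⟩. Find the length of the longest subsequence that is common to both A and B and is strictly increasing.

6

For each value that appears in both, track the longest common increasing run ending there.
The best achievable length is 6; one witness is 1, 4, 6, 7, 9, 10 (A-positions 2,3,4,5,7,8, B-positions 1,2,3,5,6,9).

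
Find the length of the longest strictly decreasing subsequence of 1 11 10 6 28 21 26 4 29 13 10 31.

4

Let dp[i] be the longest decreasing subsequence ending at position i. Then dp = [1, 1, 2, 3, 1, 2, 2, 4, 1, 3, 4, 1].
The maximum is 4; one witness is 11, 10, 6, 4 at positions 2,3,4,8.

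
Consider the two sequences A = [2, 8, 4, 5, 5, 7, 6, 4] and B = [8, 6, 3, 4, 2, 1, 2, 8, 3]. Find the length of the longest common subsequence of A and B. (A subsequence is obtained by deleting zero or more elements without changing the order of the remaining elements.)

3

Backtracking the LCS table gives one alignment: 8 (A2,B1) → 6 (A7,B2) → 4 (A8,B4).
So the longest common subsequence has length 3.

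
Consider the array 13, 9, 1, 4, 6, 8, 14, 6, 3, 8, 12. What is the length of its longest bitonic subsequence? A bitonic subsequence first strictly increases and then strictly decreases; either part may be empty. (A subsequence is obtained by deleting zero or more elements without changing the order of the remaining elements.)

One longest bitonic subsequence is 1, 4, 6, 8, 14, 6, 3 (positions 3,4,5,6,7,8,9): it rises to 14 then falls. Length 7 is optimal.

7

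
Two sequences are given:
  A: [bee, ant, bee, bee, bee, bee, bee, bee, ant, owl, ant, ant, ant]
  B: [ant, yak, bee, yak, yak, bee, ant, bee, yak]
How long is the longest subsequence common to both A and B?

4

Backtracking the LCS table gives one alignment: ant (A2,B1) → bee (A3,B3) → bee (A4,B6) → bee (A5,B8).
So the longest common subsequence has length 4.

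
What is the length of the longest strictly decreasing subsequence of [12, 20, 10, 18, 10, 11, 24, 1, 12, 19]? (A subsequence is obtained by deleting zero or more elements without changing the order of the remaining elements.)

One longest decreasing subsequence is 20, 18, 10, 1 (positions 2,4,5,8), of length 4; no longer one exists.

4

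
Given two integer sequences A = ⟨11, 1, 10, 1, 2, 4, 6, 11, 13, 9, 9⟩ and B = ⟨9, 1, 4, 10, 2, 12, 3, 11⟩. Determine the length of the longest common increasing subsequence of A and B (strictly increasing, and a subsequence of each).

A longest common strictly increasing subsequence is 1, 4, 11 (length 3); it appears in order in both A and B, and no longer such subsequence exists.

3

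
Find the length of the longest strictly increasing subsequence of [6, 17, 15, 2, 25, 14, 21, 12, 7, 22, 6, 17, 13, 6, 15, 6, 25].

5

Scanning left to right, the best length ending at each element is: 6→1, 17→2, 15→2, 2→1, 25→3, 14→2, 21→3, 12→2, 7→2, 22→4, 6→2, 17→3, 13→3, 6→2, 15→4, 6→2, 25→5.
So the longest increasing subsequence has length 5, e.g. 6, 17, 21, 22, 25.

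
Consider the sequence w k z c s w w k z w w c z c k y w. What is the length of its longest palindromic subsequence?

13

Using dp[i][j] = 2 + dp[i+1][j−1] if the ends match, else max(dp[i+1][j], dp[i][j−1]):
dp[1][17] = 13. A witness is wkzcwwzwwczkw at positions 1,2,3,4,6,7,9,10,11,12,13,15,17.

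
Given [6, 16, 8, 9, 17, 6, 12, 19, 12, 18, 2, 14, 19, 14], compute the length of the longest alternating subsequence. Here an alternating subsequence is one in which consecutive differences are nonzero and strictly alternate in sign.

11

A longest alternating subsequence is 6, 16, 8, 9, 6, 19, 12, 18, 2, 19, 14 (positions 1,2,3,4,6,8,9,10,11,13,14); its 10 consecutive differences strictly alternate in sign, and length 11 is optimal.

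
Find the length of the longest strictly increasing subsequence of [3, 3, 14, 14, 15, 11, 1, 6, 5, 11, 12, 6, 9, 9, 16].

5

One longest increasing subsequence is 3, 6, 11, 12, 16 (positions 1,8,10,11,15), of length 5; no longer one exists.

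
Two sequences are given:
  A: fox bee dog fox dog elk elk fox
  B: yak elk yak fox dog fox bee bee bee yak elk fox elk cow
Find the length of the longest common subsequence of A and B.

5

A longest common subsequence is fox, dog, fox, elk, elk (length 5); the LCS DP confirms no longer common subsequence exists.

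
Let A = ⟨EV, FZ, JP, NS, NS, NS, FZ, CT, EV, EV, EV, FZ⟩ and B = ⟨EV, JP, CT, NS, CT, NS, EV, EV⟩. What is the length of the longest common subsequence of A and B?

Backtracking the LCS table gives one alignment: EV (A1,B1) → JP (A3,B2) → NS (A4,B4) → NS (A6,B6) → EV (A10,B7) → EV (A11,B8).
So the longest common subsequence has length 6.

6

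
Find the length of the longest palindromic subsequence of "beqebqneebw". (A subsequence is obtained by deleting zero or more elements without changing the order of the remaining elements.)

7

Using dp[i][j] = 2 + dp[i+1][j−1] if the ends match, else max(dp[i+1][j], dp[i][j−1]):
dp[1][11] = 7. A witness is beeneeb at positions 1,2,4,7,8,9,10.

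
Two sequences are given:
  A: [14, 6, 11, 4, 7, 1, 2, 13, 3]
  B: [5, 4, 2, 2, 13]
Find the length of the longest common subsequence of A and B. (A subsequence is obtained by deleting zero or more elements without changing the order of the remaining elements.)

3

Backtracking the LCS table gives one alignment: 4 (A4,B2) → 2 (A7,B4) → 13 (A8,B5).
So the longest common subsequence has length 3.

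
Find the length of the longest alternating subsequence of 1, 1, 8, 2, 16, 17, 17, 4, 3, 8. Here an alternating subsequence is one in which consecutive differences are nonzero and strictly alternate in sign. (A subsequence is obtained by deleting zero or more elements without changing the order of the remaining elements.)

6

A longest alternating subsequence is 1, 8, 2, 16, 4, 8 (positions 1,3,4,5,8,10); its 5 consecutive differences strictly alternate in sign, and length 6 is optimal.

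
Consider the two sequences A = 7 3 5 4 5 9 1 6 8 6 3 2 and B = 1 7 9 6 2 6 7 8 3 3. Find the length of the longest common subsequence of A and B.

Backtracking the LCS table gives one alignment: 7 (A1,B2) → 9 (A6,B3) → 6 (A8,B6) → 8 (A9,B8) → 3 (A11,B10).
So the longest common subsequence has length 5.

5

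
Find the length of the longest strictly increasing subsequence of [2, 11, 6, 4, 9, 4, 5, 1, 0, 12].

4

Let dp[i] be the longest increasing subsequence ending at position i. Then dp = [1, 2, 2, 2, 3, 2, 3, 1, 1, 4].
The maximum is 4; one witness is 2, 6, 9, 12 at positions 1,3,5,10.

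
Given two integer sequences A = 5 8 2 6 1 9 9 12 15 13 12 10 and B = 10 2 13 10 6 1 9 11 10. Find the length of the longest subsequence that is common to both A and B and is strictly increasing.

A longest common strictly increasing subsequence is 2, 6, 9, 10 (length 4); it appears in order in both A and B, and no longer such subsequence exists.

4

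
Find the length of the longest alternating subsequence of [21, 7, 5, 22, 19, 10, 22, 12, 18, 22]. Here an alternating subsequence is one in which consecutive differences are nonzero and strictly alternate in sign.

A longest alternating subsequence is 21, 7, 22, 19, 22, 12, 18 (positions 1,2,4,5,7,8,9); its 6 consecutive differences strictly alternate in sign, and length 7 is optimal.

7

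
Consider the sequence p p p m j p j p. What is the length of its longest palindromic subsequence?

One longest palindromic subsequence is pjpjp (positions 1,5,6,7,8); it reads the same forward and backward, and the interval DP gives dp[1][8] = 5.

5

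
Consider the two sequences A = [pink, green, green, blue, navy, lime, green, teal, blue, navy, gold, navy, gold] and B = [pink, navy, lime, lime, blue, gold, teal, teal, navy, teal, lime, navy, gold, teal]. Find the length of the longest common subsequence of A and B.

Backtracking the LCS table gives one alignment: pink (A1,B1) → navy (A5,B2) → lime (A6,B4) → teal (A8,B8) → navy (A10,B9) → navy (A12,B12) → gold (A13,B13).
So the longest common subsequence has length 7.

7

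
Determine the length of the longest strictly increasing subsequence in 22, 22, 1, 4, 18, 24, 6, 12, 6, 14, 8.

Let dp[i] be the longest increasing subsequence ending at position i. Then dp = [1, 1, 1, 2, 3, 4, 3, 4, 3, 5, 4].
The maximum is 5; one witness is 1, 4, 6, 12, 14 at positions 3,4,7,8,10.

5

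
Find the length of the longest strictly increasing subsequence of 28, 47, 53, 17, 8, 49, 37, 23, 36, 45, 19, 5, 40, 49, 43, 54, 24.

6

Scanning left to right, the best length ending at each element is: 28→1, 47→2, 53→3, 17→1, 8→1, 49→3, 37→2, 23→2, 36→3, 45→4, 19→2, 5→1, 40→4, 49→5, 43→5, 54→6, 24→3.
So the longest increasing subsequence has length 6, e.g. 17, 23, 36, 45, 49, 54.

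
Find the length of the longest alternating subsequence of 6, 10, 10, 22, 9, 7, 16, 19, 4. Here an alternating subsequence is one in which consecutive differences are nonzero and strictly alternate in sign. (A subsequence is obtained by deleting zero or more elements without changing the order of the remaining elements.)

5

Track the best alternating length ending on an up-step vs a down-step at each position: up/down = 1/1, 2/1, 2/1, 2/1, 2/3, 2/3, 4/3, 4/3, 1/5.
The maximum over both is 5; one such subsequence is 6, 10, 9, 16, 4.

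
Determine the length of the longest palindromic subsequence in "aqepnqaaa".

Using dp[i][j] = 2 + dp[i+1][j−1] if the ends match, else max(dp[i+1][j], dp[i][j−1]):
dp[1][9] = 5. A witness is aqnqa at positions 1,2,5,6,9.

5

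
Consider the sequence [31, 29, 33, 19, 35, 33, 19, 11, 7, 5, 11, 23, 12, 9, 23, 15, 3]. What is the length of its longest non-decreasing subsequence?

Let dp[i] be the longest non-decreasing subsequence ending at position i. Then dp = [1, 1, 2, 1, 3, 3, 2, 1, 1, 1, 2, 3, 3, 2, 4, 4, 1].
The maximum is 4; one witness is 19, 19, 23, 23 at positions 4,7,12,15.

4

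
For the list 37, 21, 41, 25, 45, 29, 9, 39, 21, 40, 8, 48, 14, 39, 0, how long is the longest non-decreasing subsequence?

Scanning left to right, the best length ending at each element is: 37→1, 21→1, 41→2, 25→2, 45→3, 29→3, 9→1, 39→4, 21→2, 40→5, 8→1, 48→6, 14→2, 39→5, 0→1.
So the longest non-decreasing subsequence has length 6, e.g. 21, 25, 29, 39, 40, 48.

6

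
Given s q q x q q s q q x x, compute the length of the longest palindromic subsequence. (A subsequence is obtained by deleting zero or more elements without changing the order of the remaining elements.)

Using dp[i][j] = 2 + dp[i+1][j−1] if the ends match, else max(dp[i+1][j], dp[i][j−1]):
dp[1][11] = 7. A witness is xqqsqqx at positions 4,5,6,7,8,9,11.

7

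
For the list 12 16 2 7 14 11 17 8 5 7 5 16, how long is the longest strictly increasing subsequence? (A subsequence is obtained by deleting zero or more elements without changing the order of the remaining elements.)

4

Let dp[i] be the longest increasing subsequence ending at position i. Then dp = [1, 2, 1, 2, 3, 3, 4, 3, 2, 3, 2, 4].
The maximum is 4; one witness is 2, 7, 14, 17 at positions 3,4,5,7.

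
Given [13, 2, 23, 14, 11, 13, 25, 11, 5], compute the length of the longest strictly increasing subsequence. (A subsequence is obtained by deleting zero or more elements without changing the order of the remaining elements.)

4

Scanning left to right, the best length ending at each element is: 13→1, 2→1, 23→2, 14→2, 11→2, 13→3, 25→4, 11→2, 5→2.
So the longest increasing subsequence has length 4, e.g. 2, 11, 13, 25.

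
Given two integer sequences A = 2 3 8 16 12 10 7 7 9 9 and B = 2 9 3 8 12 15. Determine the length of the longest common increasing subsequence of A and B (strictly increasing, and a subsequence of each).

4

A longest common strictly increasing subsequence is 2, 3, 8, 12 (length 4); it appears in order in both A and B, and no longer such subsequence exists.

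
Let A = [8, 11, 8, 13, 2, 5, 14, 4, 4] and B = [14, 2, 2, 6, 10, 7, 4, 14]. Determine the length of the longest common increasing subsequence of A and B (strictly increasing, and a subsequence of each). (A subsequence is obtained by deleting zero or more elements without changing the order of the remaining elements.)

A longest common strictly increasing subsequence is 2, 4 (length 2); it appears in order in both A and B, and no longer such subsequence exists.

2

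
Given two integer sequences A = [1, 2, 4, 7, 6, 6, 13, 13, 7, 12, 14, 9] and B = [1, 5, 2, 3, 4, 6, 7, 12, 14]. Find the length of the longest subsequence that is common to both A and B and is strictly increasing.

7

For each value that appears in both, track the longest common increasing run ending there.
The best achievable length is 7; one witness is 1, 2, 4, 6, 7, 12, 14 (A-positions 1,2,3,5,9,10,11, B-positions 1,3,5,6,7,8,9).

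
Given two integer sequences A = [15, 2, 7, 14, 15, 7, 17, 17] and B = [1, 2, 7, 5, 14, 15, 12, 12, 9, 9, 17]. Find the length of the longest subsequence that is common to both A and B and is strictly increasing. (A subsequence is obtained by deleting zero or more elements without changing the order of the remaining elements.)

A longest common strictly increasing subsequence is 2, 7, 14, 15, 17 (length 5); it appears in order in both A and B, and no longer such subsequence exists.

5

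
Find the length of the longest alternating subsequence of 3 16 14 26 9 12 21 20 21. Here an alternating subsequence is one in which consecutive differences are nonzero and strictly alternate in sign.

A longest alternating subsequence is 3, 16, 14, 26, 9, 21, 20, 21 (positions 1,2,3,4,5,7,8,9); its 7 consecutive differences strictly alternate in sign, and length 8 is optimal.

8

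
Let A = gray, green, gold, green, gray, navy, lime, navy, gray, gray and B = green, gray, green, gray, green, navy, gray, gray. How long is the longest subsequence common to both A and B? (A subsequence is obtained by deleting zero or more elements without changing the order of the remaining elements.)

6

A longest common subsequence is gray, green, green, navy, gray, gray (length 6); the LCS DP confirms no longer common subsequence exists.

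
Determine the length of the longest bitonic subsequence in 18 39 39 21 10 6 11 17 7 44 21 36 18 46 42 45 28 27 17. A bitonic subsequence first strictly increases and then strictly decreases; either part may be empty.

One longest bitonic subsequence is 10, 11, 17, 21, 36, 46, 45, 28, 27, 17 (positions 5,7,8,11,12,14,16,17,18,19): it rises to 46 then falls. Length 10 is optimal.

10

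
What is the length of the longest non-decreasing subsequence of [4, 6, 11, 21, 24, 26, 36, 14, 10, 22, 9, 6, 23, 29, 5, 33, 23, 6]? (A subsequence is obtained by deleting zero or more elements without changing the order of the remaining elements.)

Let dp[i] be the longest non-decreasing subsequence ending at position i. Then dp = [1, 2, 3, 4, 5, 6, 7, 4, 3, 5, 3, 3, 6, 7, 2, 8, 7, 4].
The maximum is 8; one witness is 4, 6, 11, 21, 24, 26, 29, 33 at positions 1,2,3,4,5,6,14,16.

8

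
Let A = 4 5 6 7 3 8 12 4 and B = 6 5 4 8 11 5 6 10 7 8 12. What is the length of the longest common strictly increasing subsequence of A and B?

6

A longest common strictly increasing subsequence is 4, 5, 6, 7, 8, 12 (length 6); it appears in order in both A and B, and no longer such subsequence exists.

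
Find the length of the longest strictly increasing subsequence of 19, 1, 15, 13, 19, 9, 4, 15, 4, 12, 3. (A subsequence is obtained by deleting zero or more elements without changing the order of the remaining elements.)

3

One longest increasing subsequence is 1, 15, 19 (positions 2,3,5), of length 3; no longer one exists.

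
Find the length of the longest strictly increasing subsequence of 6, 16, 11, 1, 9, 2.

One longest increasing subsequence is 6, 16 (positions 1,2), of length 2; no longer one exists.

2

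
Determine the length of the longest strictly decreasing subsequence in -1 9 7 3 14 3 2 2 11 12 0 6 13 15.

One longest decreasing subsequence is 9, 7, 3, 2, 0 (positions 2,3,4,7,11), of length 5; no longer one exists.

5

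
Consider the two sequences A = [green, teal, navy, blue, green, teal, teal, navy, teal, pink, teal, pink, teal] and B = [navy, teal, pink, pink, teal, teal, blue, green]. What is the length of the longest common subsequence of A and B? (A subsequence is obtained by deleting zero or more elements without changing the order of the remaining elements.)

5

Backtracking the LCS table gives one alignment: navy (A3,B1) → teal (A6,B2) → pink (A10,B4) → teal (A11,B5) → teal (A13,B6).
So the longest common subsequence has length 5.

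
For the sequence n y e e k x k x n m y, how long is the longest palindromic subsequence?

Using dp[i][j] = 2 + dp[i+1][j−1] if the ends match, else max(dp[i+1][j], dp[i][j−1]):
dp[1][11] = 5. A witness is yxkxy at positions 2,6,7,8,11.

5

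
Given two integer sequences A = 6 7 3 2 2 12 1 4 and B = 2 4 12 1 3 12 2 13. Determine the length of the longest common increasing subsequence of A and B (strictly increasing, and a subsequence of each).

2

A longest common strictly increasing subsequence is 2, 4 (length 2); it appears in order in both A and B, and no longer such subsequence exists.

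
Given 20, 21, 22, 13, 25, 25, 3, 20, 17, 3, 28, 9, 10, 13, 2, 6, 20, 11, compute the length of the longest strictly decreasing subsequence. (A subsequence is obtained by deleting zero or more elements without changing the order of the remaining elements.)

One longest decreasing subsequence is 21, 20, 17, 3, 2 (positions 2,8,9,10,15), of length 5; no longer one exists.

5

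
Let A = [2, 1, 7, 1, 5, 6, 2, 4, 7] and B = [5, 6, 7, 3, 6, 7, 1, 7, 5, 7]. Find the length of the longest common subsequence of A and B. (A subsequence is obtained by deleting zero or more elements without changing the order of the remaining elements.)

A longest common subsequence is 1, 7, 5, 7 (length 4); the LCS DP confirms no longer common subsequence exists.

4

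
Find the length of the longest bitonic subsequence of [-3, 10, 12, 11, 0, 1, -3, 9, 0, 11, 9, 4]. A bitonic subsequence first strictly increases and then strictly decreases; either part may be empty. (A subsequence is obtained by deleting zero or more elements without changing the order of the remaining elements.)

Let inc[i] be the LIS ending at i and dec[i] the longest strictly decreasing subsequence starting at i. inc = [1, 2, 3, 3, 2, 3, 1, 4, 2, 5, 4, 4], dec = [1, 3, 4, 3, 2, 2, 1, 2, 1, 3, 2, 1].
max_i inc[i]+dec[i]−1 = 7, with one witness -3, 0, 1, 9, 11, 9, 4.

7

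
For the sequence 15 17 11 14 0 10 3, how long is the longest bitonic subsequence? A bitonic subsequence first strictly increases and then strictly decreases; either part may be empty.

5

Let inc[i] be the LIS ending at i and dec[i] the longest strictly decreasing subsequence starting at i. inc = [1, 2, 1, 2, 1, 2, 2], dec = [4, 4, 3, 3, 1, 2, 1].
max_i inc[i]+dec[i]−1 = 5, with one witness 15, 17, 14, 10, 3.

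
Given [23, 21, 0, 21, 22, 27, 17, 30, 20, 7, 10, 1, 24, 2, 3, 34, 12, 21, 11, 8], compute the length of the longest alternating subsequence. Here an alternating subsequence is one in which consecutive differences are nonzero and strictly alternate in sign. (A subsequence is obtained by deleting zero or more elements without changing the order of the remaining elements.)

14

Track the best alternating length ending on an up-step vs a down-step at each position: up/down = 1/1, 1/2, 1/2, 3/2, 3/2, 3/1, 3/4, 5/1, 5/6, 3/6, 7/6, 3/8, 9/6, 9/10, 11/10, 11/1, 11/12, 13/12, 11/14, 11/14.
The maximum over both is 14; one such subsequence is 23, 0, 21, 17, 30, 7, 10, 1, 24, 2, 34, 12, 21, 11.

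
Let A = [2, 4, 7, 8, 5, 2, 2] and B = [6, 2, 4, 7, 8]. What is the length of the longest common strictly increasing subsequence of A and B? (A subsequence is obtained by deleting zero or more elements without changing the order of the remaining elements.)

4

A longest common strictly increasing subsequence is 2, 4, 7, 8 (length 4); it appears in order in both A and B, and no longer such subsequence exists.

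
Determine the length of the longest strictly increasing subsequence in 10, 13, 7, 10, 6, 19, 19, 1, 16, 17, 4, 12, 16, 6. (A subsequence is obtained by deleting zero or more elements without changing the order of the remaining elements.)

Let dp[i] be the longest increasing subsequence ending at position i. Then dp = [1, 2, 1, 2, 1, 3, 3, 1, 3, 4, 2, 3, 4, 3].
The maximum is 4; one witness is 10, 13, 16, 17 at positions 1,2,9,10.

4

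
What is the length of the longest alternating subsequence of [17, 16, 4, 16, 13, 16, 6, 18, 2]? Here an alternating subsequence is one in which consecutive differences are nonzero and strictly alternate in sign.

Track the best alternating length ending on an up-step vs a down-step at each position: up/down = 1/1, 1/2, 1/2, 3/2, 3/4, 5/2, 3/6, 7/1, 1/8.
The maximum over both is 8; one such subsequence is 17, 4, 16, 13, 16, 6, 18, 2.

8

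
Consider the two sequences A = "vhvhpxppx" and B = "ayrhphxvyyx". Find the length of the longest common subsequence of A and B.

4

Backtracking the LCS table gives one alignment: h (A2,B4) → h (A4,B6) → x (A6,B7) → x (A9,B11).
So the longest common subsequence has length 4.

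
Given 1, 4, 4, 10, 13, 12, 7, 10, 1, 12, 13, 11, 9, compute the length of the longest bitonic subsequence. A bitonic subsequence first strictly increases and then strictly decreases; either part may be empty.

8

One longest bitonic subsequence is 1, 4, 7, 10, 12, 13, 11, 9 (positions 1,2,7,8,10,11,12,13): it rises to 13 then falls. Length 8 is optimal.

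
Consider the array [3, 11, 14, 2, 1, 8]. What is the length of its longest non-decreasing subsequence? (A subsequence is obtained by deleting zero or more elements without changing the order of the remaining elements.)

3

Scanning left to right, the best length ending at each element is: 3→1, 11→2, 14→3, 2→1, 1→1, 8→2.
So the longest non-decreasing subsequence has length 3, e.g. 3, 11, 14.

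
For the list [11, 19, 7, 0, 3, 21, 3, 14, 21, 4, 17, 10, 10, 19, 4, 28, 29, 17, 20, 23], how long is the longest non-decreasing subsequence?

Scanning left to right, the best length ending at each element is: 11→1, 19→2, 7→1, 0→1, 3→2, 21→3, 3→3, 14→4, 21→5, 4→4, 17→5, 10→5, 10→6, 19→7, 4→5, 28→8, 29→9, 17→7, 20→8, 23→9.
So the longest non-decreasing subsequence has length 9, e.g. 0, 3, 3, 4, 10, 10, 19, 28, 29.

9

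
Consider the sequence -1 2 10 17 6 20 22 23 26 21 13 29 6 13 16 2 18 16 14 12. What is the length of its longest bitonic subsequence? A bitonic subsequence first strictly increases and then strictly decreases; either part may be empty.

13

One longest bitonic subsequence is -1, 2, 10, 17, 20, 22, 23, 26, 21, 18, 16, 14, 12 (positions 1,2,3,4,6,7,8,9,10,17,18,19,20): it rises to 26 then falls. Length 13 is optimal.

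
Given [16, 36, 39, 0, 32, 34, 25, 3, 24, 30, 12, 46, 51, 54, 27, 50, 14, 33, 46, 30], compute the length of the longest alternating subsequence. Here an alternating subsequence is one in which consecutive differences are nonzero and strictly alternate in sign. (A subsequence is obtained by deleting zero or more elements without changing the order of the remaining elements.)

13

A longest alternating subsequence is 16, 36, 0, 32, 3, 24, 12, 46, 27, 50, 14, 33, 30 (positions 1,2,4,5,8,9,11,12,15,16,17,18,20); its 12 consecutive differences strictly alternate in sign, and length 13 is optimal.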